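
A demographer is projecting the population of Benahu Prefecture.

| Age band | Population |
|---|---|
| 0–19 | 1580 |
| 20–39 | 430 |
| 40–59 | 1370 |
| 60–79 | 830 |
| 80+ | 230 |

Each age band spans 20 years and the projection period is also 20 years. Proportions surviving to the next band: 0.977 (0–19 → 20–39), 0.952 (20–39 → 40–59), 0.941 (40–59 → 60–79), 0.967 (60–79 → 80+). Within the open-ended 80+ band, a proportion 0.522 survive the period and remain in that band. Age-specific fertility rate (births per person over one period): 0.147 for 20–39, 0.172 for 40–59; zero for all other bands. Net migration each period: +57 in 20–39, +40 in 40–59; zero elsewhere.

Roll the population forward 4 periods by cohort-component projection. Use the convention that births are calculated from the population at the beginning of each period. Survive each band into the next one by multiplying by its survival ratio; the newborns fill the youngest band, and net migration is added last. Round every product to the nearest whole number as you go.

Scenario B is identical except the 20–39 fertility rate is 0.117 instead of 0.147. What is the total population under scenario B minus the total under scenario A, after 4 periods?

-86

— Period 1 —
Births: 430 × 0.147 = 63  |  1370 × 0.172 = 236 → 299
20–39: 1580 × 0.977 = 1544
40–59: 430 × 0.952 = 409
60–79: 1370 × 0.941 = 1289
80+: 830 × 0.967 + 230 × 0.522 = 803 + 120 = 923
Net migration: 20–39 + 57 → 1601; 40–59 + 40 → 449
End of period: [299, 1601, 449, 1289, 923]
— Period 2 —
Births: 1601 × 0.147 = 235  |  449 × 0.172 = 77 → 312
20–39: 299 × 0.977 = 292
40–59: 1601 × 0.952 = 1524
60–79: 449 × 0.941 = 423
80+: 1289 × 0.967 + 923 × 0.522 = 1246 + 482 = 1728
Net migration: 20–39 + 57 → 349; 40–59 + 40 → 1564
End of period: [312, 349, 1564, 423, 1728]
— Period 3 —
Births: 349 × 0.147 = 51  |  1564 × 0.172 = 269 → 320
20–39: 312 × 0.977 = 305
40–59: 349 × 0.952 = 332
60–79: 1564 × 0.941 = 1472
80+: 423 × 0.967 + 1728 × 0.522 = 409 + 902 = 1311
Net migration: 20–39 + 57 → 362; 40–59 + 40 → 372
End of period: [320, 362, 372, 1472, 1311]
— Period 4 —
Births: 362 × 0.147 = 53  |  372 × 0.172 = 64 → 117
20–39: 320 × 0.977 = 313
40–59: 362 × 0.952 = 345
60–79: 372 × 0.941 = 350
80+: 1472 × 0.967 + 1311 × 0.522 = 1423 + 684 = 2107
Net migration: 20–39 + 57 → 370; 40–59 + 40 → 385
End of period: [117, 370, 385, 350, 2107]
Scenario A total after 4 periods: 3329
Scenario B projection —
— Period 1 —
Births: 430 × 0.117 = 50  |  1370 × 0.172 = 236 → 286
20–39: 1580 × 0.977 = 1544
40–59: 430 × 0.952 = 409
60–79: 1370 × 0.941 = 1289
80+: 830 × 0.967 + 230 × 0.522 = 803 + 120 = 923
Net migration: 20–39 + 57 → 1601; 40–59 + 40 → 449
End of period: [286, 1601, 449, 1289, 923]
— Period 2 —
Births: 1601 × 0.117 = 187  |  449 × 0.172 = 77 → 264
20–39: 286 × 0.977 = 279
40–59: 1601 × 0.952 = 1524
60–79: 449 × 0.941 = 423
80+: 1289 × 0.967 + 923 × 0.522 = 1246 + 482 = 1728
Net migration: 20–39 + 57 → 336; 40–59 + 40 → 1564
End of period: [264, 336, 1564, 423, 1728]
— Period 3 —
Births: 336 × 0.117 = 39  |  1564 × 0.172 = 269 → 308
20–39: 264 × 0.977 = 258
40–59: 336 × 0.952 = 320
60–79: 1564 × 0.941 = 1472
80+: 423 × 0.967 + 1728 × 0.522 = 409 + 902 = 1311
Net migration: 20–39 + 57 → 315; 40–59 + 40 → 360
End of period: [308, 315, 360, 1472, 1311]
— Period 4 —
Births: 315 × 0.117 = 37  |  360 × 0.172 = 62 → 99
20–39: 308 × 0.977 = 301
40–59: 315 × 0.952 = 300
60–79: 360 × 0.941 = 339
80+: 1472 × 0.967 + 1311 × 0.522 = 1423 + 684 = 2107
Net migration: 20–39 + 57 → 358; 40–59 + 40 → 340
End of period: [99, 358, 340, 339, 2107]
Scenario B total after 4 periods: 3243
Difference B − A = 3243 − 3329 = -86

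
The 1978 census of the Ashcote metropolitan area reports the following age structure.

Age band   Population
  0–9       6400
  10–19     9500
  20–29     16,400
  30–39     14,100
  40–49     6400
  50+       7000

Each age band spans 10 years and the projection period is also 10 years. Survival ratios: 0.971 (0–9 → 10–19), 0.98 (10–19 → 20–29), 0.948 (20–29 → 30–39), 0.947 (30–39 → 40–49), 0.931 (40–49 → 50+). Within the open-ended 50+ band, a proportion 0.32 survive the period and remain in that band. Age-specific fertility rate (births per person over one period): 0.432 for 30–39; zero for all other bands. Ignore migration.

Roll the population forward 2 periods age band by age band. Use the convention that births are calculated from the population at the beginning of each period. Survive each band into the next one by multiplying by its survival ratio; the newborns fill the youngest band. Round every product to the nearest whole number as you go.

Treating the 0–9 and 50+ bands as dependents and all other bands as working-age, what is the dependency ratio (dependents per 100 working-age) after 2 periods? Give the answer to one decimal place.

61.2

— Period 1 —
Births: 14100 × 0.432 = 6091
10–19: 6400 × 0.971 = 6214
20–29: 9500 × 0.98 = 9310
30–39: 16400 × 0.948 = 15547
40–49: 14100 × 0.947 = 13353
50+: 6400 × 0.931 + 7000 × 0.32 = 5958 + 2240 = 8198
Population now: 0–9=6091, 10–19=6214, 20–29=9310, 30–39=15547, 40–49=13353, 50+=8198
— Period 2 —
Births: 15547 × 0.432 = 6716
10–19: 6091 × 0.971 = 5914
20–29: 6214 × 0.98 = 6090
30–39: 9310 × 0.948 = 8826
40–49: 15547 × 0.947 = 14723
50+: 13353 × 0.931 + 8198 × 0.32 = 12432 + 2623 = 15055
Population now: 0–9=6716, 10–19=5914, 20–29=6090, 30–39=8826, 40–49=14723, 50+=15055
Dependents (band 0–9 + band 50+) = 6716 + 15055 = 21771; working-age = 35553; ratio = 21771/35553 × 100 = 61.2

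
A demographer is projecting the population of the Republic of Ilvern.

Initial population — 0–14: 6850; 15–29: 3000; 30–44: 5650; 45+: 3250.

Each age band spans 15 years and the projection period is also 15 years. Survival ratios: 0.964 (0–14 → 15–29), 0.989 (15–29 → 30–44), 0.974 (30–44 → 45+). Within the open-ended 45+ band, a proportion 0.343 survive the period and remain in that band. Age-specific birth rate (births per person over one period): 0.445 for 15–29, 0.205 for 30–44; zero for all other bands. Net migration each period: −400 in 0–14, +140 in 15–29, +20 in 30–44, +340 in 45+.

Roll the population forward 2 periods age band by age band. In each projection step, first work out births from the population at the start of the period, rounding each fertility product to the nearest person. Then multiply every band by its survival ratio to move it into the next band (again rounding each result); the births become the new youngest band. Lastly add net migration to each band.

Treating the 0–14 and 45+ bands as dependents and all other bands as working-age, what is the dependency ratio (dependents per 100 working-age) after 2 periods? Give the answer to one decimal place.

Numbering the groups 1..4 from youngest to oldest:
After projecting period 1:
Births: 3000 × 0.445 = 1335 ; 5650 × 0.205 = 1158 ⇒ total 2493
Group 2: 6850 × 0.964 = 6603
Group 3: 3000 × 0.989 = 2967
Group 4: 5650 × 0.974 + 3250 × 0.343 = 5503 + 1115 = 6618
Net migration: Group 1 − 400 → 2093; Group 2 + 140 → 6743; Group 3 + 20 → 2987; Group 4 + 340 → 6958
Population now: 0–14=2093, 15–29=6743, 30–44=2987, 45+=6958
After projecting period 2:
Births: 6743 × 0.445 = 3001 ; 2987 × 0.205 = 612 ⇒ total 3613
Group 2: 2093 × 0.964 = 2018
Group 3: 6743 × 0.989 = 6669
Group 4: 2987 × 0.974 + 6958 × 0.343 = 2909 + 2387 = 5296
Net migration: Group 1 − 400 → 3213; Group 2 + 140 → 2158; Group 3 + 20 → 6689; Group 4 + 340 → 5636
Population now: 0–14=3213, 15–29=2158, 30–44=6689, 45+=5636
Dependents (band 0–14 + band 45+) = 3213 + 5636 = 8849; working-age = 8847; ratio = 8849/8847 × 100 = 100.0

100.0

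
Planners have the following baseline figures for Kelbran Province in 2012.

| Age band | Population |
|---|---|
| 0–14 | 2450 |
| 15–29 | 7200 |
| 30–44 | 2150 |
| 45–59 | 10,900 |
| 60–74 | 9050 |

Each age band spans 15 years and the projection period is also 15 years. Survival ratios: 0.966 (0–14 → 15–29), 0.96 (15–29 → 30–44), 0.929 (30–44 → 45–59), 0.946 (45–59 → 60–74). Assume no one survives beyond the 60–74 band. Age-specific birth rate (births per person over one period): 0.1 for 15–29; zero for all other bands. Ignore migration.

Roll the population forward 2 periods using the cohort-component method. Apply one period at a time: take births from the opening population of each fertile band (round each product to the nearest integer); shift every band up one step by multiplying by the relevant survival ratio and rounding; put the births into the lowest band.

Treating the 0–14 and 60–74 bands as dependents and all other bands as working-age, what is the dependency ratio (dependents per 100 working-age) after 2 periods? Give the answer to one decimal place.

[period 1]
Births: 7200 × 0.1 = 720
15–29: 2450 × 0.966 = 2367
30–44: 7200 × 0.96 = 6912
45–59: 2150 × 0.929 = 1997
60–74: 10900 × 0.946 = 10311
Population now: 0–14=720, 15–29=2367, 30–44=6912, 45–59=1997, 60–74=10311
[period 2]
Births: 2367 × 0.1 = 237
15–29: 720 × 0.966 = 696
30–44: 2367 × 0.96 = 2272
45–59: 6912 × 0.929 = 6421
60–74: 1997 × 0.946 = 1889
Population now: 0–14=237, 15–29=696, 30–44=2272, 45–59=6421, 60–74=1889
Dependents (band 0–14 + band 60–74) = 237 + 1889 = 2126; working-age = 9389; ratio = 2126/9389 × 100 = 22.6

22.6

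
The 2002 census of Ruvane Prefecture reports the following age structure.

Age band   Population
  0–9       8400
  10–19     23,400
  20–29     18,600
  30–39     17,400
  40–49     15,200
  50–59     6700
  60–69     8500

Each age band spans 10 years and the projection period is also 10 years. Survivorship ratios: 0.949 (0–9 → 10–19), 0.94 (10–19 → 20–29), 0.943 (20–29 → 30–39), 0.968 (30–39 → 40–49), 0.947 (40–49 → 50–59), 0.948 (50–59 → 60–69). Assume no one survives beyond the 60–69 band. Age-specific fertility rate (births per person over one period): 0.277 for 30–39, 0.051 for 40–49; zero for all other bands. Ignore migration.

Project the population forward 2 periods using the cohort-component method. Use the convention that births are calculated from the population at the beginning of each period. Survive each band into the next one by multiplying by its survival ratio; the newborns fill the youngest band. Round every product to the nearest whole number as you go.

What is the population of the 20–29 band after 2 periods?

Period 1:
Births: 17400 × 0.277 = 4820, 15200 × 0.051 = 775 ⇒ total 5595
10–19: 8400 × 0.949 = 7972
20–29: 23400 × 0.94 = 21996
30–39: 18600 × 0.943 = 17540
40–49: 17400 × 0.968 = 16843
50–59: 15200 × 0.947 = 14394
60–69: 6700 × 0.948 = 6352
Population now: 0–9=5595, 10–19=7972, 20–29=21996, 30–39=17540, 40–49=16843, 50–59=14394, 60–69=6352
Period 2:
Births: 17540 × 0.277 = 4859, 16843 × 0.051 = 859 ⇒ total 5718
10–19: 5595 × 0.949 = 5310
20–29: 7972 × 0.94 = 7494
30–39: 21996 × 0.943 = 20742
40–49: 17540 × 0.968 = 16979
50–59: 16843 × 0.947 = 15950
60–69: 14394 × 0.948 = 13646
Population now: 0–9=5718, 10–19=5310, 20–29=7494, 30–39=20742, 40–49=16979, 50–59=15950, 60–69=13646

7494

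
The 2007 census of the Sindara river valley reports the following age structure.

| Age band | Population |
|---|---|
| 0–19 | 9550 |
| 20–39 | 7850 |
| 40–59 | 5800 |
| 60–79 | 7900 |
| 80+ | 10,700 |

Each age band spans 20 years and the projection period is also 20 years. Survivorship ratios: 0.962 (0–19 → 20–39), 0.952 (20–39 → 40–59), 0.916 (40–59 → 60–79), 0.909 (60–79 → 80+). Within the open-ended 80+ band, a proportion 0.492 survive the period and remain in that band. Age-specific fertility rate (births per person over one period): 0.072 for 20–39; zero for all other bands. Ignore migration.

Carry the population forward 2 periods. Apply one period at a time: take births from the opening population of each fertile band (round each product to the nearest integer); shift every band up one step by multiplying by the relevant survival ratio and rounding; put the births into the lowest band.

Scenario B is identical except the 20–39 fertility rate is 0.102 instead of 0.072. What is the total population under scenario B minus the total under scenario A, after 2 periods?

503

Let group 1 be 0–19 through group 5 = 80+.
— Period 1 —
Births: 7850 * 0.072 = 565
Group 2: 9550 * 0.962 = 9187
Group 3: 7850 * 0.952 = 7473
Group 4: 5800 * 0.916 = 5313
Group 5: 7900 * 0.909 + 10700 * 0.492 = 7181 + 5264 = 12445
End of period: [565, 9187, 7473, 5313, 12445]
— Period 2 —
Births: 9187 * 0.072 = 661
Group 2: 565 * 0.962 = 544
Group 3: 9187 * 0.952 = 8746
Group 4: 7473 * 0.916 = 6845
Group 5: 5313 * 0.909 + 12445 * 0.492 = 4830 + 6123 = 10953
End of period: [661, 544, 8746, 6845, 10953]
Scenario A total after 2 periods: 27749
Scenario B projection —
— Period 1 —
Births: 7850 * 0.102 = 801
Group 2: 9550 * 0.962 = 9187
Group 3: 7850 * 0.952 = 7473
Group 4: 5800 * 0.916 = 5313
Group 5: 7900 * 0.909 + 10700 * 0.492 = 7181 + 5264 = 12445
End of period: [801, 9187, 7473, 5313, 12445]
— Period 2 —
Births: 9187 * 0.102 = 937
Group 2: 801 * 0.962 = 771
Group 3: 9187 * 0.952 = 8746
Group 4: 7473 * 0.916 = 6845
Group 5: 5313 * 0.909 + 12445 * 0.492 = 4830 + 6123 = 10953
End of period: [937, 771, 8746, 6845, 10953]
Scenario B total after 2 periods: 28252
Difference B − A = 28252 − 27749 = 503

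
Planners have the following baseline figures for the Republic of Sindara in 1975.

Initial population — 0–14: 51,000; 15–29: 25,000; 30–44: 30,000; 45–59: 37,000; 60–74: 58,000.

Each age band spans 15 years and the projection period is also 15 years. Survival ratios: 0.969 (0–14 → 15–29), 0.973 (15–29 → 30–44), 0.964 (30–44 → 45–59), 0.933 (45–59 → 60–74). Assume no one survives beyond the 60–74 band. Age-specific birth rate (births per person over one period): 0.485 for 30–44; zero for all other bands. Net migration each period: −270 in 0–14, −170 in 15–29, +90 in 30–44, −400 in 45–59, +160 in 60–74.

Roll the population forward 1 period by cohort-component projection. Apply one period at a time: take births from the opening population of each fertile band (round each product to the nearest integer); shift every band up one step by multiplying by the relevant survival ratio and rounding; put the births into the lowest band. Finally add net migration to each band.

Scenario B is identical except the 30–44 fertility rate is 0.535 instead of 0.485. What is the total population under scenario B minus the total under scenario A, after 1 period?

1500

Call the groups 1 to 5, youngest first.
Period 1.
Births: 30000 × 0.485 = 14550
Group 2: 51000 × 0.969 = 49419
Group 3: 25000 × 0.973 = 24325
Group 4: 30000 × 0.964 = 28920
Group 5: 37000 × 0.933 = 34521
Net migration: Group 1 − 270 → 14280; Group 2 − 170 → 49249; Group 3 + 90 → 24415; Group 4 − 400 → 28520; Group 5 + 160 → 34681
Population now: 0–14=14280, 15–29=49249, 30–44=24415, 45–59=28520, 60–74=34681
Scenario A total after 1 period: 151145
Scenario B projection —
Period 1.
Births: 30000 × 0.535 = 16050
Group 2: 51000 × 0.969 = 49419
Group 3: 25000 × 0.973 = 24325
Group 4: 30000 × 0.964 = 28920
Group 5: 37000 × 0.933 = 34521
Net migration: Group 1 − 270 → 15780; Group 2 − 170 → 49249; Group 3 + 90 → 24415; Group 4 − 400 → 28520; Group 5 + 160 → 34681
Population now: 0–14=15780, 15–29=49249, 30–44=24415, 45–59=28520, 60–74=34681
Scenario B total after 1 period: 152645
Difference B − A = 152645 − 151145 = 1500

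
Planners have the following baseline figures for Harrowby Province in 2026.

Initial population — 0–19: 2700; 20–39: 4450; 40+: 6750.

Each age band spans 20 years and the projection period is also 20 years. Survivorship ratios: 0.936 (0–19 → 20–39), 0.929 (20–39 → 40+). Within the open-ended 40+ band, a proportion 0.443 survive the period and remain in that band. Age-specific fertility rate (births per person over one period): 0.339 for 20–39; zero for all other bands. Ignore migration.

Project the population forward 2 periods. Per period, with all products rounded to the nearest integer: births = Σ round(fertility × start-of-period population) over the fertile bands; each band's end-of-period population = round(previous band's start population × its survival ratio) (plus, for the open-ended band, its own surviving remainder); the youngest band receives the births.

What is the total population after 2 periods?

7773

— Period 1 —
Births: 4450 × 0.339 = 1509
20–39: 2700 × 0.936 = 2527
40+: 4450 × 0.929 + 6750 × 0.443 = 4134 + 2990 = 7124
Giving 1509 / 2527 / 7124.
— Period 2 —
Births: 2527 × 0.339 = 857
20–39: 1509 × 0.936 = 1412
40+: 2527 × 0.929 + 7124 × 0.443 = 2348 + 3156 = 5504
Giving 857 / 1412 / 5504.
Total after period 2: 857 + 1412 + 5504 = 7773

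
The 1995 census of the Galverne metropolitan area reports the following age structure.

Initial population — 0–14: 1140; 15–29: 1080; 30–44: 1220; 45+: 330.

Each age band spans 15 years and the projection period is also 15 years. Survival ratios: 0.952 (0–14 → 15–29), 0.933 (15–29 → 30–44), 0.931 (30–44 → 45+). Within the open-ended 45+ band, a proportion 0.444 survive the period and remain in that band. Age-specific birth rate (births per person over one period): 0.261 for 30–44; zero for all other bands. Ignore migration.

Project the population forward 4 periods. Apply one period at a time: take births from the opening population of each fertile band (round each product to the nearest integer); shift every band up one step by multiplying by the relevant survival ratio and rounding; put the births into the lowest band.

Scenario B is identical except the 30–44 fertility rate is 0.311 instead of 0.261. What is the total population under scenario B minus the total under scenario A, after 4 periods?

176

— Period 1 —
Births: 1220 × 0.261 = 318
15–29: 1140 × 0.952 = 1085
30–44: 1080 × 0.933 = 1008
45+: 1220 × 0.931 + 330 × 0.444 = 1136 + 147 = 1283
Population now: 0–14=318, 15–29=1085, 30–44=1008, 45+=1283
— Period 2 —
Births: 1008 × 0.261 = 263
15–29: 318 × 0.952 = 303
30–44: 1085 × 0.933 = 1012
45+: 1008 × 0.931 + 1283 × 0.444 = 938 + 570 = 1508
Population now: 0–14=263, 15–29=303, 30–44=1012, 45+=1508
— Period 3 —
Births: 1012 × 0.261 = 264
15–29: 263 × 0.952 = 250
30–44: 303 × 0.933 = 283
45+: 1012 × 0.931 + 1508 × 0.444 = 942 + 670 = 1612
Population now: 0–14=264, 15–29=250, 30–44=283, 45+=1612
— Period 4 —
Births: 283 × 0.261 = 74
15–29: 264 × 0.952 = 251
30–44: 250 × 0.933 = 233
45+: 283 × 0.931 + 1612 × 0.444 = 263 + 716 = 979
Population now: 0–14=74, 15–29=251, 30–44=233, 45+=979
Scenario A total after 4 periods: 1537
Scenario B projection —
— Period 1 —
Births: 1220 × 0.311 = 379
15–29: 1140 × 0.952 = 1085
30–44: 1080 × 0.933 = 1008
45+: 1220 × 0.931 + 330 × 0.444 = 1136 + 147 = 1283
Population now: 0–14=379, 15–29=1085, 30–44=1008, 45+=1283
— Period 2 —
Births: 1008 × 0.311 = 313
15–29: 379 × 0.952 = 361
30–44: 1085 × 0.933 = 1012
45+: 1008 × 0.931 + 1283 × 0.444 = 938 + 570 = 1508
Population now: 0–14=313, 15–29=361, 30–44=1012, 45+=1508
— Period 3 —
Births: 1012 × 0.311 = 315
15–29: 313 × 0.952 = 298
30–44: 361 × 0.933 = 337
45+: 1012 × 0.931 + 1508 × 0.444 = 942 + 670 = 1612
Population now: 0–14=315, 15–29=298, 30–44=337, 45+=1612
— Period 4 —
Births: 337 × 0.311 = 105
15–29: 315 × 0.952 = 300
30–44: 298 × 0.933 = 278
45+: 337 × 0.931 + 1612 × 0.444 = 314 + 716 = 1030
Population now: 0–14=105, 15–29=300, 30–44=278, 45+=1030
Scenario B total after 4 periods: 1713
Difference B − A = 1713 − 1537 = 176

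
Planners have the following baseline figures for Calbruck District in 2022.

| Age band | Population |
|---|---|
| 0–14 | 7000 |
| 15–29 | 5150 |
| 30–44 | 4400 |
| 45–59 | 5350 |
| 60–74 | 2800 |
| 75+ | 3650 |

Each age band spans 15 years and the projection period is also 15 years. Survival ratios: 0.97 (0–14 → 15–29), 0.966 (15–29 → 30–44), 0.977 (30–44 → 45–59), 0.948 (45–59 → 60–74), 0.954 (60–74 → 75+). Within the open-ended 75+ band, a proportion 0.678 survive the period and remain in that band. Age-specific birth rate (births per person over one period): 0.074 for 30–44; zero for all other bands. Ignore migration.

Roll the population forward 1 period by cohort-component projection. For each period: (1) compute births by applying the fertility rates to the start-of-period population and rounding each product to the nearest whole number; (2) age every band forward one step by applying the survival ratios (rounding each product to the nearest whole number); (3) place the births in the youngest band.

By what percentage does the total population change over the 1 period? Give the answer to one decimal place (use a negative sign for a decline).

-6.1

Let group 1 be 0–14 through group 6 = 75+.
— Period 1 —
Births: 4400 × 0.074 = 326
Group 2: 7000 × 0.97 = 6790
Group 3: 5150 × 0.966 = 4975
Group 4: 4400 × 0.977 = 4299
Group 5: 5350 × 0.948 = 5072
Group 6: 2800 × 0.954 + 3650 × 0.678 = 2671 + 2475 = 5146
Giving 326 / 6790 / 4975 / 4299 / 5072 / 5146.
Total: 28350 → 26608; change = -1742; percentage change = -6.1%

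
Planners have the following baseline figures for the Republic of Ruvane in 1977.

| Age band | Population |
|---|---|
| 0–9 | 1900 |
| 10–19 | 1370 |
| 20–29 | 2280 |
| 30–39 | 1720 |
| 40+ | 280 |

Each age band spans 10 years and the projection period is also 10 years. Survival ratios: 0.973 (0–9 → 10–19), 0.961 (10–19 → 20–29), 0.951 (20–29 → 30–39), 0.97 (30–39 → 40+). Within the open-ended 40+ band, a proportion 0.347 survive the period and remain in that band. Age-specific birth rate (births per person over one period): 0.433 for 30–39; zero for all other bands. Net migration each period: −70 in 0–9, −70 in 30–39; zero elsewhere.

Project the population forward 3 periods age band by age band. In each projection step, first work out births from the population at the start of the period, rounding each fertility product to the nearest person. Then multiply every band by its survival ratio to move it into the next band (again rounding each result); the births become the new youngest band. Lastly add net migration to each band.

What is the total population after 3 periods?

5574

Call the groups 1 to 5, youngest first.
[period 1]
Births: 1720 × 0.433 = 745
Group 2: 1900 × 0.973 = 1849
Group 3: 1370 × 0.961 = 1317
Group 4: 2280 × 0.951 = 2168
Group 5: 1720 × 0.97 + 280 × 0.347 = 1668 + 97 = 1765
Net migration: Group 1 − 70 → 675; Group 4 − 70 → 2098
End of period: [675, 1849, 1317, 2098, 1765]
[period 2]
Births: 2098 × 0.433 = 908
Group 2: 675 × 0.973 = 657
Group 3: 1849 × 0.961 = 1777
Group 4: 1317 × 0.951 = 1252
Group 5: 2098 × 0.97 + 1765 × 0.347 = 2035 + 612 = 2647
Net migration: Group 1 − 70 → 838; Group 4 − 70 → 1182
End of period: [838, 657, 1777, 1182, 2647]
[period 3]
Births: 1182 × 0.433 = 512
Group 2: 838 × 0.973 = 815
Group 3: 657 × 0.961 = 631
Group 4: 1777 × 0.951 = 1690
Group 5: 1182 × 0.97 + 2647 × 0.347 = 1147 + 919 = 2066
Net migration: Group 1 − 70 → 442; Group 4 − 70 → 1620
End of period: [442, 815, 631, 1620, 2066]
Total after period 3: 442 + 815 + 631 + 1620 + 2066 = 5574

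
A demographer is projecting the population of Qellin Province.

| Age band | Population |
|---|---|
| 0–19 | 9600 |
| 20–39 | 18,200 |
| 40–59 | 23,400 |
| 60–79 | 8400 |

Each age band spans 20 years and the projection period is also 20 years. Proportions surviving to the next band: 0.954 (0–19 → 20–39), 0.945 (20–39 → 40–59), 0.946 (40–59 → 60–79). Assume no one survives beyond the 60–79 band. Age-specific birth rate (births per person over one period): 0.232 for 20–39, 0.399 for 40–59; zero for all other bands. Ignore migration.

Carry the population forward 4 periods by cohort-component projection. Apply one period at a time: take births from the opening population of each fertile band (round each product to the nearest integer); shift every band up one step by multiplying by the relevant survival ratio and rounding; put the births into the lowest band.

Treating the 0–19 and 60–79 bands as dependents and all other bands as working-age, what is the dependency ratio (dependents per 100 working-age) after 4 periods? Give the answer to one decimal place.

Call the groups 1 to 4, youngest first.
Period 1.
Births: 18200 * 0.232 = 4222, 23400 * 0.399 = 9337 → 13559
Group 2: 9600 * 0.954 = 9158
Group 3: 18200 * 0.945 = 17199
Group 4: 23400 * 0.946 = 22136
→ [13559, 9158, 17199, 22136]
Period 2.
Births: 9158 * 0.232 = 2125, 17199 * 0.399 = 6862 → 8987
Group 2: 13559 * 0.954 = 12935
Group 3: 9158 * 0.945 = 8654
Group 4: 17199 * 0.946 = 16270
→ [8987, 12935, 8654, 16270]
Period 3.
Births: 12935 * 0.232 = 3001, 8654 * 0.399 = 3453 → 6454
Group 2: 8987 * 0.954 = 8574
Group 3: 12935 * 0.945 = 12224
Group 4: 8654 * 0.946 = 8187
→ [6454, 8574, 12224, 8187]
Period 4.
Births: 8574 * 0.232 = 1989, 12224 * 0.399 = 4877 → 6866
Group 2: 6454 * 0.954 = 6157
Group 3: 8574 * 0.945 = 8102
Group 4: 12224 * 0.946 = 11564
→ [6866, 6157, 8102, 11564]
Dependents (band 0–19 + band 60–79) = 6866 + 11564 = 18430; working-age = 14259; ratio = 18430/14259 × 100 = 129.3

129.3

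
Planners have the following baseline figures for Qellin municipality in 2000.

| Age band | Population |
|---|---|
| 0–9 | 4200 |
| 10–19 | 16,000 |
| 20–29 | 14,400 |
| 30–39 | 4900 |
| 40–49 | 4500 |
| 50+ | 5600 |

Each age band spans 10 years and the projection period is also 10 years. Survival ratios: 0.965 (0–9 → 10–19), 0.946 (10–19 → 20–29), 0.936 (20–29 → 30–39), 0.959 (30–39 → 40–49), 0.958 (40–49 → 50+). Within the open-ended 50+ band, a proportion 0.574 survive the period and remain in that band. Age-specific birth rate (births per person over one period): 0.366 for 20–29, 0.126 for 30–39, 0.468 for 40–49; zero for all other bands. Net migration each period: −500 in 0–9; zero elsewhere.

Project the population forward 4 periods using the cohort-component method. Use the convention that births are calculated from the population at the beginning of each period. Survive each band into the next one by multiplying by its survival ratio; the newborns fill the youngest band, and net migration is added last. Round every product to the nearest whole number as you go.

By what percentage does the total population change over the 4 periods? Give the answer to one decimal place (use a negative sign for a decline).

Call the groups 1 to 6, youngest first.
[period 1]
Births: 14400 × 0.366 = 5270  |  4900 × 0.126 = 617  |  4500 × 0.468 = 2106 → total 7993
Group 2: 4200 × 0.965 = 4053
Group 3: 16000 × 0.946 = 15136
Group 4: 14400 × 0.936 = 13478
Group 5: 4900 × 0.959 = 4699
Group 6: 4500 × 0.958 + 5600 × 0.574 = 4311 + 3214 = 7525
Net migration: Group 1 − 500 → 7493
Giving 7493 / 4053 / 15136 / 13478 / 4699 / 7525.
[period 2]
Births: 15136 × 0.366 = 5540  |  13478 × 0.126 = 1698  |  4699 × 0.468 = 2199 → total 9437
Group 2: 7493 × 0.965 = 7231
Group 3: 4053 × 0.946 = 3834
Group 4: 15136 × 0.936 = 14167
Group 5: 13478 × 0.959 = 12925
Group 6: 4699 × 0.958 + 7525 × 0.574 = 4502 + 4319 = 8821
Net migration: Group 1 − 500 → 8937
Giving 8937 / 7231 / 3834 / 14167 / 12925 / 8821.
[period 3]
Births: 3834 × 0.366 = 1403  |  14167 × 0.126 = 1785  |  12925 × 0.468 = 6049 → total 9237
Group 2: 8937 × 0.965 = 8624
Group 3: 7231 × 0.946 = 6841
Group 4: 3834 × 0.936 = 3589
Group 5: 14167 × 0.959 = 13586
Group 6: 12925 × 0.958 + 8821 × 0.574 = 12382 + 5063 = 17445
Net migration: Group 1 − 500 → 8737
Giving 8737 / 8624 / 6841 / 3589 / 13586 / 17445.
[period 4]
Births: 6841 × 0.366 = 2504  |  3589 × 0.126 = 452  |  13586 × 0.468 = 6358 → total 9314
Group 2: 8737 × 0.965 = 8431
Group 3: 8624 × 0.946 = 8158
Group 4: 6841 × 0.936 = 6403
Group 5: 3589 × 0.959 = 3442
Group 6: 13586 × 0.958 + 17445 × 0.574 = 13015 + 10013 = 23028
Net migration: Group 1 − 500 → 8814
Giving 8814 / 8431 / 8158 / 6403 / 3442 / 23028.
Total: 49600 → 58276; change = 8676; percentage change = 17.5%

17.5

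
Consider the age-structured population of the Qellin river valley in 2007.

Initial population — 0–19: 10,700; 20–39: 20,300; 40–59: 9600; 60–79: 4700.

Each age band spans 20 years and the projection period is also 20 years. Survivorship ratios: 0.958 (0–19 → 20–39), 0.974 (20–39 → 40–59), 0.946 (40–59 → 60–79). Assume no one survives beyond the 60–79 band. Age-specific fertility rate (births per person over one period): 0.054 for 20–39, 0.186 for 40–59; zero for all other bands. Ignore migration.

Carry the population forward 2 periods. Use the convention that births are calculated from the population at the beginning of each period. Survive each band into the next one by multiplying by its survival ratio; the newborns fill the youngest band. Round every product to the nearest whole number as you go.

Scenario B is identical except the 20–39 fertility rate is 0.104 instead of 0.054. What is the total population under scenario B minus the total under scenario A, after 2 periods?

Period 1:
Births: 20300 * 0.054 = 1096 ; 9600 * 0.186 = 1786 ⇒ total 2882
20–39: 10700 * 0.958 = 10251
40–59: 20300 * 0.974 = 19772
60–79: 9600 * 0.946 = 9082
→ [2882, 10251, 19772, 9082]
Period 2:
Births: 10251 * 0.054 = 554 ; 19772 * 0.186 = 3678 ⇒ total 4232
20–39: 2882 * 0.958 = 2761
40–59: 10251 * 0.974 = 9984
60–79: 19772 * 0.946 = 18704
→ [4232, 2761, 9984, 18704]
Scenario A total after 2 periods: 35681
Scenario B projection —
Period 1:
Births: 20300 * 0.104 = 2111 ; 9600 * 0.186 = 1786 ⇒ total 3897
20–39: 10700 * 0.958 = 10251
40–59: 20300 * 0.974 = 19772
60–79: 9600 * 0.946 = 9082
→ [3897, 10251, 19772, 9082]
Period 2:
Births: 10251 * 0.104 = 1066 ; 19772 * 0.186 = 3678 ⇒ total 4744
20–39: 3897 * 0.958 = 3733
40–59: 10251 * 0.974 = 9984
60–79: 19772 * 0.946 = 18704
→ [4744, 3733, 9984, 18704]
Scenario B total after 2 periods: 37165
Difference B − A = 37165 − 35681 = 1484

1484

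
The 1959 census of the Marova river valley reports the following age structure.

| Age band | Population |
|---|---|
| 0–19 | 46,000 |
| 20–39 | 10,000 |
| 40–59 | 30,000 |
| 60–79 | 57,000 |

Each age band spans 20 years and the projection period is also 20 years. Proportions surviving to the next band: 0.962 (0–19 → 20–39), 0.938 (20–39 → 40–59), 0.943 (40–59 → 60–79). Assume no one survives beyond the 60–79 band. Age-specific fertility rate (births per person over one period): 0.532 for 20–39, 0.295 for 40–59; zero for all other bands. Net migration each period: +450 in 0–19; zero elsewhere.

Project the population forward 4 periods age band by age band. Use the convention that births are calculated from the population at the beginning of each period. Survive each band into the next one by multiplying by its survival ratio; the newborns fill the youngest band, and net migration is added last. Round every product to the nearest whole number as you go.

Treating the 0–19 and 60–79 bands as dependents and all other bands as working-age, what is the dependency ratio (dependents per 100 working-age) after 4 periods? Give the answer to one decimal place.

70.0

Period 1:
Births: 10000 × 0.532 = 5320, 30000 × 0.295 = 8850 → 14170
20–39: 46000 × 0.962 = 44252
40–59: 10000 × 0.938 = 9380
60–79: 30000 × 0.943 = 28290
Net migration: 0–19 + 450 → 14620
Population now: 0–19=14620, 20–39=44252, 40–59=9380, 60–79=28290
Period 2:
Births: 44252 × 0.532 = 23542, 9380 × 0.295 = 2767 → 26309
20–39: 14620 × 0.962 = 14064
40–59: 44252 × 0.938 = 41508
60–79: 9380 × 0.943 = 8845
Net migration: 0–19 + 450 → 26759
Population now: 0–19=26759, 20–39=14064, 40–59=41508, 60–79=8845
Period 3:
Births: 14064 × 0.532 = 7482, 41508 × 0.295 = 12245 → 19727
20–39: 26759 × 0.962 = 25742
40–59: 14064 × 0.938 = 13192
60–79: 41508 × 0.943 = 39142
Net migration: 0–19 + 450 → 20177
Population now: 0–19=20177, 20–39=25742, 40–59=13192, 60–79=39142
Period 4:
Births: 25742 × 0.532 = 13695, 13192 × 0.295 = 3892 → 17587
20–39: 20177 × 0.962 = 19410
40–59: 25742 × 0.938 = 24146
60–79: 13192 × 0.943 = 12440
Net migration: 0–19 + 450 → 18037
Population now: 0–19=18037, 20–39=19410, 40–59=24146, 60–79=12440
Dependents (band 0–19 + band 60–79) = 18037 + 12440 = 30477; working-age = 43556; ratio = 30477/43556 × 100 = 70.0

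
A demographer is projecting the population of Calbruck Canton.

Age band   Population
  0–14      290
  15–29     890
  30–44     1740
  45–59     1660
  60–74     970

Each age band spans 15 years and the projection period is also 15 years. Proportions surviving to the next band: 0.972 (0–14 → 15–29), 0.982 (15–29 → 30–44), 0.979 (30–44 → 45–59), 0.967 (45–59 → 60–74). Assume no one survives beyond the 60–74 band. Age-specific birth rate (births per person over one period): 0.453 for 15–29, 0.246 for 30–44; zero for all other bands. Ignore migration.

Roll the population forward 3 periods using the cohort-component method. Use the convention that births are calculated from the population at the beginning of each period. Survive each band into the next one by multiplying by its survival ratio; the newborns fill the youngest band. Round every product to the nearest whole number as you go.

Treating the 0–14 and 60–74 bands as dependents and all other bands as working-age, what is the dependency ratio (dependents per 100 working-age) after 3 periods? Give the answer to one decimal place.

Let group 1 be 0–14 through group 5 = 60–74.
— Period 1 —
Births: 890 × 0.453 = 403 ; 1740 × 0.246 = 428 → total 831
Group 2: 290 × 0.972 = 282
Group 3: 890 × 0.982 = 874
Group 4: 1740 × 0.979 = 1703
Group 5: 1660 × 0.967 = 1605
End of period: [831, 282, 874, 1703, 1605]
— Period 2 —
Births: 282 × 0.453 = 128 ; 874 × 0.246 = 215 → total 343
Group 2: 831 × 0.972 = 808
Group 3: 282 × 0.982 = 277
Group 4: 874 × 0.979 = 856
Group 5: 1703 × 0.967 = 1647
End of period: [343, 808, 277, 856, 1647]
— Period 3 —
Births: 808 × 0.453 = 366 ; 277 × 0.246 = 68 → total 434
Group 2: 343 × 0.972 = 333
Group 3: 808 × 0.982 = 793
Group 4: 277 × 0.979 = 271
Group 5: 856 × 0.967 = 828
End of period: [434, 333, 793, 271, 828]
Dependents (band 0–14 + band 60–74) = 434 + 828 = 1262; working-age = 1397; ratio = 1262/1397 × 100 = 90.3

90.3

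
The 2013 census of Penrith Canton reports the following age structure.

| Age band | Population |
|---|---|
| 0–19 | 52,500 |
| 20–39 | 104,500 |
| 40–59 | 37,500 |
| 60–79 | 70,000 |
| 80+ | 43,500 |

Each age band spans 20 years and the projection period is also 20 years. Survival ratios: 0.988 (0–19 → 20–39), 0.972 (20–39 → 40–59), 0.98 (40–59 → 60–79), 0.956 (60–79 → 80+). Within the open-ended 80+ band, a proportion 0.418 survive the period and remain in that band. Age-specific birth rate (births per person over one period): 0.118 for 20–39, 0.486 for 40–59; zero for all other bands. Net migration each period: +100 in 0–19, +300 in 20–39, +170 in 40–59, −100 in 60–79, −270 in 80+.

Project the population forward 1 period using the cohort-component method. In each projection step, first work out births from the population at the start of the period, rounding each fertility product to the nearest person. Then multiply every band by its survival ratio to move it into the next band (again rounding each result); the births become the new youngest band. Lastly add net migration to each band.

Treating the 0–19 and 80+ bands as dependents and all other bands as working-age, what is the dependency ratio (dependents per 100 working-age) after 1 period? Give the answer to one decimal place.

60.6

[period 1]
Births: 104500 × 0.118 = 12331  |  37500 × 0.486 = 18225 — total 30556
20–39: 52500 × 0.988 = 51870
40–59: 104500 × 0.972 = 101574
60–79: 37500 × 0.98 = 36750
80+: 70000 × 0.956 + 43500 × 0.418 = 66920 + 18183 = 85103
Net migration: 0–19 + 100 → 30656; 20–39 + 300 → 52170; 40–59 + 170 → 101744; 60–79 − 100 → 36650; 80+ − 270 → 84833
Population now: 0–19=30656, 20–39=52170, 40–59=101744, 60–79=36650, 80+=84833
Dependents (band 0–19 + band 80+) = 30656 + 84833 = 115489; working-age = 190564; ratio = 115489/190564 × 100 = 60.6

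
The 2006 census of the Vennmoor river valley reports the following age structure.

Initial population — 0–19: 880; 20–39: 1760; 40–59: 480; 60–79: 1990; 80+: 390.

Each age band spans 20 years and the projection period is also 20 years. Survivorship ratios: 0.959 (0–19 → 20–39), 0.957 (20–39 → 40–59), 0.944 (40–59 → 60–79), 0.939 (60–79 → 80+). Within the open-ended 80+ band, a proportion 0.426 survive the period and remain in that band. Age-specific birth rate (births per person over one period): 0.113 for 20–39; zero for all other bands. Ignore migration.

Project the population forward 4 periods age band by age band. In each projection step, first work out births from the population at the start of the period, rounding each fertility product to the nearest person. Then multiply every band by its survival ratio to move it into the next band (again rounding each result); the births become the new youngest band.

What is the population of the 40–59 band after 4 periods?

87

(Groups numbered youngest = 1 to oldest = 5.)
— Period 1 —
Births: 1760 * 0.113 = 199
Group 2: 880 * 0.959 = 844
Group 3: 1760 * 0.957 = 1684
Group 4: 480 * 0.944 = 453
Group 5: 1990 * 0.939 + 390 * 0.426 = 1869 + 166 = 2035
End of period: [199, 844, 1684, 453, 2035]
— Period 2 —
Births: 844 * 0.113 = 95
Group 2: 199 * 0.959 = 191
Group 3: 844 * 0.957 = 808
Group 4: 1684 * 0.944 = 1590
Group 5: 453 * 0.939 + 2035 * 0.426 = 425 + 867 = 1292
End of period: [95, 191, 808, 1590, 1292]
— Period 3 —
Births: 191 * 0.113 = 22
Group 2: 95 * 0.959 = 91
Group 3: 191 * 0.957 = 183
Group 4: 808 * 0.944 = 763
Group 5: 1590 * 0.939 + 1292 * 0.426 = 1493 + 550 = 2043
End of period: [22, 91, 183, 763, 2043]
— Period 4 —
Births: 91 * 0.113 = 10
Group 2: 22 * 0.959 = 21
Group 3: 91 * 0.957 = 87
Group 4: 183 * 0.944 = 173
Group 5: 763 * 0.939 + 2043 * 0.426 = 716 + 870 = 1586
End of period: [10, 21, 87, 173, 1586]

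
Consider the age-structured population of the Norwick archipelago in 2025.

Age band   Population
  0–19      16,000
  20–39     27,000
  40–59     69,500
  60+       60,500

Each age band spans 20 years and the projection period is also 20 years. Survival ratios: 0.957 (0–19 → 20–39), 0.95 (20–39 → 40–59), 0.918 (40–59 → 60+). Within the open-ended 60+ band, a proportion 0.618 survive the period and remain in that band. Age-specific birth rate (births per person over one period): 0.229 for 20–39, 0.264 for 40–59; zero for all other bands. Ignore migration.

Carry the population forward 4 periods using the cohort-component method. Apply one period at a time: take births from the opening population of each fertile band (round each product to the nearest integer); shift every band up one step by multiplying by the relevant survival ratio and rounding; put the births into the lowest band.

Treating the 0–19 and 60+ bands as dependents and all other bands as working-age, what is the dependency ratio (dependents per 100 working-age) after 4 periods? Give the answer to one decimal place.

384.0

Period 1.
Births: 27000 * 0.229 = 6183 ; 69500 * 0.264 = 18348 → 24531
20–39: 16000 * 0.957 = 15312
40–59: 27000 * 0.95 = 25650
60+: 69500 * 0.918 + 60500 * 0.618 = 63801 + 37389 = 101190
→ [24531, 15312, 25650, 101190]
Period 2.
Births: 15312 * 0.229 = 3506 ; 25650 * 0.264 = 6772 → 10278
20–39: 24531 * 0.957 = 23476
40–59: 15312 * 0.95 = 14546
60+: 25650 * 0.918 + 101190 * 0.618 = 23547 + 62535 = 86082
→ [10278, 23476, 14546, 86082]
Period 3.
Births: 23476 * 0.229 = 5376 ; 14546 * 0.264 = 3840 → 9216
20–39: 10278 * 0.957 = 9836
40–59: 23476 * 0.95 = 22302
60+: 14546 * 0.918 + 86082 * 0.618 = 13353 + 53199 = 66552
→ [9216, 9836, 22302, 66552]
Period 4.
Births: 9836 * 0.229 = 2252 ; 22302 * 0.264 = 5888 → 8140
20–39: 9216 * 0.957 = 8820
40–59: 9836 * 0.95 = 9344
60+: 22302 * 0.918 + 66552 * 0.618 = 20473 + 41129 = 61602
→ [8140, 8820, 9344, 61602]
Dependents (band 0–19 + band 60+) = 8140 + 61602 = 69742; working-age = 18164; ratio = 69742/18164 × 100 = 384.0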